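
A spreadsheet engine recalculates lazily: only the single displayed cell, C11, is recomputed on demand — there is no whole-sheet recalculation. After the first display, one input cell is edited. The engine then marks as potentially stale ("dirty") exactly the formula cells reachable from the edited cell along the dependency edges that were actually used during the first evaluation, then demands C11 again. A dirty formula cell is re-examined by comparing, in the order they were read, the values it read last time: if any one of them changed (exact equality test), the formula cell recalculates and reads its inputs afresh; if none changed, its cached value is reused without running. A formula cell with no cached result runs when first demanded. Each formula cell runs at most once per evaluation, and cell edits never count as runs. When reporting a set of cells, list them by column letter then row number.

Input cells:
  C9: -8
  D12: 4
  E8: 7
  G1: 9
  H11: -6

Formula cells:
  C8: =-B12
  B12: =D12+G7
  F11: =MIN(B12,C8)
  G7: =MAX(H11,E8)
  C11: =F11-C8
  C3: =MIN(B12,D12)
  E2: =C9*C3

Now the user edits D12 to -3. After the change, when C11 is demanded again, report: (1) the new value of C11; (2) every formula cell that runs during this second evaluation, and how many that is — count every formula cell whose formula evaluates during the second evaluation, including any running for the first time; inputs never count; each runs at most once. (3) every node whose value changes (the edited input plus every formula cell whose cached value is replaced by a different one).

New value of C11: 0.
Formula cells that run: B12, C8, C11, F11 — 4 in total.
Values that change: B12, C8, D12, F11.

First evaluation (everything demanded from the output):
  G7 = MAX(-6, 7) = 7
  B12 = 4 + 7 = 11
  C8 = -(11) = -11
  F11 = MIN(11, -11) = -11
  C11 = -11 - -11 = 0

Propagation after the edit:
  B12: runs — D12 4->-3; result 4.
  C8: runs — B12 11->4; result -4.
  F11: runs — B12 11->4; C8 -11->-4; result -4.
  C11: runs — F11 -11->-4; C8 -11->-4; result 0 (same value as before).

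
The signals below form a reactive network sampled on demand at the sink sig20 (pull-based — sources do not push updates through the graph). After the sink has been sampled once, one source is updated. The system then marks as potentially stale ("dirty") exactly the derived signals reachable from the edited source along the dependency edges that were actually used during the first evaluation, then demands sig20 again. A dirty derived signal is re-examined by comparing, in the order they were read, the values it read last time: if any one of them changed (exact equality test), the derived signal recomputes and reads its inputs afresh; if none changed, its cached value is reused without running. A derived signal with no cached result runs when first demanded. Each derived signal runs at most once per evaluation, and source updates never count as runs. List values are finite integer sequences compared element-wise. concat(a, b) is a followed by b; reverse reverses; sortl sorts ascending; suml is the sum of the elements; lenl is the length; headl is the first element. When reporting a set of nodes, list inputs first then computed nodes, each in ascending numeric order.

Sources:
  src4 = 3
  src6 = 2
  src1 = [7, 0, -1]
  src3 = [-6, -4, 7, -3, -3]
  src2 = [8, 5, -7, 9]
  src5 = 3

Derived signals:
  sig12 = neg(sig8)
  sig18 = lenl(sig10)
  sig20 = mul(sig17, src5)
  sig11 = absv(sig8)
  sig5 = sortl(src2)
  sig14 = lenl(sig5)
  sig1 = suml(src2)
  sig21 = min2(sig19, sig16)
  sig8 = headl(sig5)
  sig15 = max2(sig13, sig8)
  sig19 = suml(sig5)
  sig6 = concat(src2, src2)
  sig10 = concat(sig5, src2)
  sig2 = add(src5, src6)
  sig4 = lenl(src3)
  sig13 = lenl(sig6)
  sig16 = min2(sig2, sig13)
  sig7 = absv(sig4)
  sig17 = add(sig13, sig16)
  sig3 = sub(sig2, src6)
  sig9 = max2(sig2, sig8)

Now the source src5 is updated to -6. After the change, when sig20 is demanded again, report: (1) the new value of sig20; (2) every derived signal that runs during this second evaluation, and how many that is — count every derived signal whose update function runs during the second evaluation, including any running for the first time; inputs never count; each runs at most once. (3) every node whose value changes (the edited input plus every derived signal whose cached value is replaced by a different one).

sig20 now evaluates to -24.
Run set: sig2, sig16, sig17, sig20 (4 run).
Changed values: src5, sig2, sig16, sig17, sig20.

Initial pass — values computed on the first demand:
  sig2 = add(3, 2) = 5
  sig6 = concat([8, 5, -7, 9], [8, 5, -7, 9]) = [8, 5, -7, 9, 8, 5, -7, 9]
  sig13 = lenl([8, 5, -7, 9, 8, 5, -7, 9]) = 8
  sig16 = min2(5, 8) = 5
  sig17 = add(8, 5) = 13
  sig20 = mul(13, 3) = 39

Second demand — change propagation:
  sig2: re-runs because src5 3->-6; new result -4.
  sig16: re-runs because sig2 5->-4; new result -4.
  sig17: re-runs because sig16 5->-4; new result 4.
  sig20: re-runs because sig17 13->4; src5 3->-6; new result -24.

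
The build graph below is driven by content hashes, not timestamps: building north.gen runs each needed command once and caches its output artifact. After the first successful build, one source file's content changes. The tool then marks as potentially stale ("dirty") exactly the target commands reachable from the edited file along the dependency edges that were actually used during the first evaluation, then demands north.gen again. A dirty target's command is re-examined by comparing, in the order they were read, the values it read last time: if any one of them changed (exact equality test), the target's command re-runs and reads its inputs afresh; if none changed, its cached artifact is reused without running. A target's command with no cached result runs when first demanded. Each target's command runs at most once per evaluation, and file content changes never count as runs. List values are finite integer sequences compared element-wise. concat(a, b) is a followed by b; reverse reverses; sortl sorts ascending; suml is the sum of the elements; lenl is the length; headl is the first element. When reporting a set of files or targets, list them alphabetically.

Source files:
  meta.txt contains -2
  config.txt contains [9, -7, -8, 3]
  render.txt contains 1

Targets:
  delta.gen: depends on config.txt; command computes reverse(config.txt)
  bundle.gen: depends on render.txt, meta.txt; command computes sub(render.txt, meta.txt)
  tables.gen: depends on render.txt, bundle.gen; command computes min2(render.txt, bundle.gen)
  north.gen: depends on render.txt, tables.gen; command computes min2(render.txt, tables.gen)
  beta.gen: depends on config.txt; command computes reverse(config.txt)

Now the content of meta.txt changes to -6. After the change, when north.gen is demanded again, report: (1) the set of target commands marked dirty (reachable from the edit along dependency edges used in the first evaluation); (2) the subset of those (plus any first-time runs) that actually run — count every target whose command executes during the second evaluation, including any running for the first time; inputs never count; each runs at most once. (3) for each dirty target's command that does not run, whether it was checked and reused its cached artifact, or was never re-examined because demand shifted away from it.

Initial pass — values computed on the first demand:
  bundle.gen = sub(1, -2) = 3
  tables.gen = min2(1, 3) = 1
  north.gen = min2(1, 1) = 1

Second demand — change propagation:
  bundle.gen: re-runs because meta.txt -2->-6; new result 7.
  tables.gen: re-runs because bundle.gen 3->7; new result 1 (unchanged).
  north.gen: re-examined; everything it read last time is the same (render.txt unchanged, tables.gen unchanged) — cache 1 kept, no run.

The important point: tables.gen recomputes to an identical value, and the output ends up unchanged.

Dirty set: bundle.gen, north.gen, tables.gen.
Run set: bundle.gen, tables.gen (2 run).
Re-examined without running (cache reused): north.gen.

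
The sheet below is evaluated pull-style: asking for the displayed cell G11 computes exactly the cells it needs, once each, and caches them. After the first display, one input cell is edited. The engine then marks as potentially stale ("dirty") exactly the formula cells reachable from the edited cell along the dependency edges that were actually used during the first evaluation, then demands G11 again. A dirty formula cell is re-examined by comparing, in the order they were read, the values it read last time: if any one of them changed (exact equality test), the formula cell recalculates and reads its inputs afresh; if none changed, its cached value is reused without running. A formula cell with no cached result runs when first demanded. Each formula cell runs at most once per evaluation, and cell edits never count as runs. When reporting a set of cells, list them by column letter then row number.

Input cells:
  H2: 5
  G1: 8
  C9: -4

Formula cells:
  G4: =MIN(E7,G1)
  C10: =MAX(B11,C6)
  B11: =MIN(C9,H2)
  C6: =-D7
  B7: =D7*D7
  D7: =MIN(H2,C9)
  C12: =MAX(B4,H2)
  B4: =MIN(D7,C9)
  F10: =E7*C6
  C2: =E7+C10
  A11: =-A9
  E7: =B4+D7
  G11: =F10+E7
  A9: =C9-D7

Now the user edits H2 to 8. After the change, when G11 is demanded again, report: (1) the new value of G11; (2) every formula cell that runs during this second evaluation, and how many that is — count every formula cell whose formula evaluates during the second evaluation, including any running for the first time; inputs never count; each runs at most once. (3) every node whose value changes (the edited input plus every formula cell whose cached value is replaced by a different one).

First demand of the output computes:
  D7 = MIN(5, -4) = -4
  B4 = MIN(-4, -4) = -4
  C6 = -(-4) = 4
  E7 = -4 + -4 = -8
  F10 = -8 * 4 = -32
  G11 = -32 + -8 = -40

After the edit, cleaning proceeds:
  D7: a read changed (H2 5->8) — executes, giving -4 — identical to its old value.
  B4: dirty, but its reads are unchanged (D7 unchanged, C9 unchanged); cached -4 stands.
  C6: dirty, but its reads are unchanged (D7 unchanged); cached 4 stands.
  E7: dirty, but its reads are unchanged (B4 unchanged, D7 unchanged); cached -8 stands.
  F10: dirty, but its reads are unchanged (E7 unchanged, C6 unchanged); cached -32 stands.
  G11: dirty, but its reads are unchanged (F10 unchanged, E7 unchanged); cached -40 stands.

Note the absorption at D7: it re-runs yet its value is the same, leaving the output's value untouched.

Demanding G11 again yields -40.
1 formula cells run: D7.
The nodes whose values change: H2.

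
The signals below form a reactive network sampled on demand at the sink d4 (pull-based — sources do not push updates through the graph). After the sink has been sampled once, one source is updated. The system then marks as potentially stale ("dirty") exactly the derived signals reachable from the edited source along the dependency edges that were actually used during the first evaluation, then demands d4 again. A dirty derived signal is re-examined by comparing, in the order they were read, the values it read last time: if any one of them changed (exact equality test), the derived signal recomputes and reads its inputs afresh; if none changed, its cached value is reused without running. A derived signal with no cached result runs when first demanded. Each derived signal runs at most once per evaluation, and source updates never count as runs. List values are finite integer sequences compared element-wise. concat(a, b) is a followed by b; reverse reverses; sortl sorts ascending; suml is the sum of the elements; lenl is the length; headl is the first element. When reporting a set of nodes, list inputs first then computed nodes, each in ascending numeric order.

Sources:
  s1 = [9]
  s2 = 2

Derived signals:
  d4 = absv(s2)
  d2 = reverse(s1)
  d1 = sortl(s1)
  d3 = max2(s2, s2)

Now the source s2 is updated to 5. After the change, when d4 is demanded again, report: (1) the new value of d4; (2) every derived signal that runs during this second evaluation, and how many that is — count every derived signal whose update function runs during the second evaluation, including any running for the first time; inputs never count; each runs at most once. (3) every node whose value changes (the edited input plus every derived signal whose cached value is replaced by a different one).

Initial pass — values computed on the first demand:
  d4 = absv(2) = 2

Second demand — change propagation:
  d4: re-runs because s2 2->5; new result 5.

d4 now evaluates to 5.
Run set: d4 (1 run).
Changed values: s2, d4.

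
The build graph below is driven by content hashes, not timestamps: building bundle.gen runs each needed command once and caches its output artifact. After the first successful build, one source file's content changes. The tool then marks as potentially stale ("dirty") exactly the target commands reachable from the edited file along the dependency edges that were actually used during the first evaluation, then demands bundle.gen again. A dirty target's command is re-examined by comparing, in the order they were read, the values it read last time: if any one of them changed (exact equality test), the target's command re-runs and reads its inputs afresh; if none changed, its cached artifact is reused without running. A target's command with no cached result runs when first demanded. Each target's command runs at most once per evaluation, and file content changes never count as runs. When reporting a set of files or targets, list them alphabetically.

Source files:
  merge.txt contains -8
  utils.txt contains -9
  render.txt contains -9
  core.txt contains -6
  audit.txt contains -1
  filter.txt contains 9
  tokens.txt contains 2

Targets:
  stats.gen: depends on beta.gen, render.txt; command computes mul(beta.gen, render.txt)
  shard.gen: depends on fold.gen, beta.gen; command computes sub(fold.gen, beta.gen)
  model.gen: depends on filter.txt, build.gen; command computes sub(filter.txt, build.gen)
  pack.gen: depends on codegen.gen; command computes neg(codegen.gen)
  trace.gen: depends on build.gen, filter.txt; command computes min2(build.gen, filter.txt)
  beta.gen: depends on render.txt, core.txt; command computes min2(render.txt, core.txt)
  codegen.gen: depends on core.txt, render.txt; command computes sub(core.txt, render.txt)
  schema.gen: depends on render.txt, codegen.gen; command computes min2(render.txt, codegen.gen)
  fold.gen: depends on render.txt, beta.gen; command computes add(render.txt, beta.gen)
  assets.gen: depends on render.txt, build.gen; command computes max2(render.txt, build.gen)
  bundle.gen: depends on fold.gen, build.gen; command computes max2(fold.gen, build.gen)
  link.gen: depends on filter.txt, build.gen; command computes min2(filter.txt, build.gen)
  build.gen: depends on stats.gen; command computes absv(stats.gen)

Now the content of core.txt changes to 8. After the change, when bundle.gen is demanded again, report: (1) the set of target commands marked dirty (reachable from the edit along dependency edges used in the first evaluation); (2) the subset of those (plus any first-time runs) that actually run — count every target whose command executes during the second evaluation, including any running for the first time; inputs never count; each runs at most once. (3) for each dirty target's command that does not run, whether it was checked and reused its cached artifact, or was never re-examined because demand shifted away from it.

Dirty set: beta.gen, build.gen, bundle.gen, fold.gen, stats.gen.
Run set: beta.gen (1 run).
Re-examined without running (cache reused): build.gen, bundle.gen, fold.gen, stats.gen.
The important point: beta.gen recomputes to an identical value, and the output ends up unchanged.

Initial pass — values computed on the first demand:
  beta.gen = min2(-9, -6) = -9
  fold.gen = add(-9, -9) = -18
  stats.gen = mul(-9, -9) = 81
  build.gen = absv(81) = 81
  bundle.gen = max2(-18, 81) = 81

Second demand — change propagation:
  beta.gen: re-runs because core.txt -6->8; new result -9 (unchanged).
  fold.gen: re-examined; everything it read last time is the same (render.txt unchanged, beta.gen unchanged) — cache -18 kept, no run.
  stats.gen: re-examined; everything it read last time is the same (beta.gen unchanged, render.txt unchanged) — cache 81 kept, no run.
  build.gen: re-examined; everything it read last time is the same (stats.gen unchanged) — cache 81 kept, no run.
  bundle.gen: re-examined; everything it read last time is the same (fold.gen unchanged, build.gen unchanged) — cache 81 kept, no run.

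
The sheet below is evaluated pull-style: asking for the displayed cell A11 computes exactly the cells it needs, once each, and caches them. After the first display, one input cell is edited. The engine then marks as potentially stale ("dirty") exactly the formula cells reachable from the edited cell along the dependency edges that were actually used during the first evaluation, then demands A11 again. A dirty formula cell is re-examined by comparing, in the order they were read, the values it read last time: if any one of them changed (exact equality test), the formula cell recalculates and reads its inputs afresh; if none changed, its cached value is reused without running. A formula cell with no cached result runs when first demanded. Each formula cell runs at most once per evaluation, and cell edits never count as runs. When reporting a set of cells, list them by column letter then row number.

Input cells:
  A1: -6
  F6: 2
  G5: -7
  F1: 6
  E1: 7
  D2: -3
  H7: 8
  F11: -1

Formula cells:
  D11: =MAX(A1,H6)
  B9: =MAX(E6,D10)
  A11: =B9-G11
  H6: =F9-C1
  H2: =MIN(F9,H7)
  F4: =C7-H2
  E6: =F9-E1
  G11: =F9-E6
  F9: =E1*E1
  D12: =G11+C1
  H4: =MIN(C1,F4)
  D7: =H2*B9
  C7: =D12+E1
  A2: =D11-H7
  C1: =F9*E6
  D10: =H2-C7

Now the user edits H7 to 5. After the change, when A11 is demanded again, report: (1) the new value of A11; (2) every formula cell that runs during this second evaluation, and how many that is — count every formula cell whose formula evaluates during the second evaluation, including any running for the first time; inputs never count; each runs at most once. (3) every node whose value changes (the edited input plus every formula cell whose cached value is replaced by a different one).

First demand of the output computes:
  F9 = 7 * 7 = 49
  E6 = 49 - 7 = 42
  C1 = 49 * 42 = 2058
  G11 = 49 - 42 = 7
  D12 = 7 + 2058 = 2065
  C7 = 2065 + 7 = 2072
  H2 = MIN(49, 8) = 8
  D10 = 8 - 2072 = -2064
  B9 = MAX(42, -2064) = 42
  A11 = 42 - 7 = 35

After the edit, cleaning proceeds:
  H2: a read changed (H7 8->5) — executes, giving 5.
  D10: a read changed (H2 8->5) — executes, giving -2067.
  B9: a read changed (D10 -2064->-2067) — executes, giving 42 — identical to its old value.
  A11: dirty, but its reads are unchanged (B9 unchanged, G11 unchanged); cached 35 stands.

Note the absorption at B9: it re-runs yet its value is the same, leaving the output's value untouched.

Demanding A11 again yields 35.
3 formula cells run: B9, D10, H2.
The nodes whose values change: D10, H2, H7.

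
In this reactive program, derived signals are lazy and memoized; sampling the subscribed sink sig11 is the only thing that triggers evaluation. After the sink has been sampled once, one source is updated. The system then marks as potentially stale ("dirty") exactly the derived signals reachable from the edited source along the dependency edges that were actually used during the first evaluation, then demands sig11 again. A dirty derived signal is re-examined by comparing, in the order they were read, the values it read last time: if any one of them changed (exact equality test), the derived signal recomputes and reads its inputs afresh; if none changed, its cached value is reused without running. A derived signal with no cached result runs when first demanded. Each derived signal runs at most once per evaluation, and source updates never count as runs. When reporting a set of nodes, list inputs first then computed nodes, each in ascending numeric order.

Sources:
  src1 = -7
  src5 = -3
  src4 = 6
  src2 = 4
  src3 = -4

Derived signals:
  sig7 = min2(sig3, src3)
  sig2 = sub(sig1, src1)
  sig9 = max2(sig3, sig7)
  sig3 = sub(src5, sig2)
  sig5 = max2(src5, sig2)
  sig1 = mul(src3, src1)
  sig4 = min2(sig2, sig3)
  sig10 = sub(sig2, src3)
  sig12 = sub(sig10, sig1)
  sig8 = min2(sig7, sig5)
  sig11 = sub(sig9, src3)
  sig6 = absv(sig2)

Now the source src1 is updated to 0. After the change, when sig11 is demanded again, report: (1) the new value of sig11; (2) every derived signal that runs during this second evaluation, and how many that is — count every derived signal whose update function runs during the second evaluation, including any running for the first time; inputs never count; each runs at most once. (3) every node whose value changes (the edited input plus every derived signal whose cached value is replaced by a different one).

Demanding sig11 again yields 1.
6 derived signals run: sig1, sig2, sig3, sig7, sig9, sig11.
The nodes whose values change: src1, sig1, sig2, sig3, sig7, sig9, sig11.

First demand of the output computes:
  sig1 = mul(-4, -7) = 28
  sig2 = sub(28, -7) = 35
  sig3 = sub(-3, 35) = -38
  sig7 = min2(-38, -4) = -38
  sig9 = max2(-38, -38) = -38
  sig11 = sub(-38, -4) = -34

After the edit, cleaning proceeds:
  sig1: a read changed (src1 -7->0) — executes, giving 0.
  sig2: a read changed (sig1 28->0; src1 -7->0) — executes, giving 0.
  sig3: a read changed (sig2 35->0) — executes, giving -3.
  sig7: a read changed (sig3 -38->-3) — executes, giving -4.
  sig9: a read changed (sig3 -38->-3; sig7 -38->-4) — executes, giving -3.
  sig11: a read changed (sig9 -38->-3) — executes, giving 1.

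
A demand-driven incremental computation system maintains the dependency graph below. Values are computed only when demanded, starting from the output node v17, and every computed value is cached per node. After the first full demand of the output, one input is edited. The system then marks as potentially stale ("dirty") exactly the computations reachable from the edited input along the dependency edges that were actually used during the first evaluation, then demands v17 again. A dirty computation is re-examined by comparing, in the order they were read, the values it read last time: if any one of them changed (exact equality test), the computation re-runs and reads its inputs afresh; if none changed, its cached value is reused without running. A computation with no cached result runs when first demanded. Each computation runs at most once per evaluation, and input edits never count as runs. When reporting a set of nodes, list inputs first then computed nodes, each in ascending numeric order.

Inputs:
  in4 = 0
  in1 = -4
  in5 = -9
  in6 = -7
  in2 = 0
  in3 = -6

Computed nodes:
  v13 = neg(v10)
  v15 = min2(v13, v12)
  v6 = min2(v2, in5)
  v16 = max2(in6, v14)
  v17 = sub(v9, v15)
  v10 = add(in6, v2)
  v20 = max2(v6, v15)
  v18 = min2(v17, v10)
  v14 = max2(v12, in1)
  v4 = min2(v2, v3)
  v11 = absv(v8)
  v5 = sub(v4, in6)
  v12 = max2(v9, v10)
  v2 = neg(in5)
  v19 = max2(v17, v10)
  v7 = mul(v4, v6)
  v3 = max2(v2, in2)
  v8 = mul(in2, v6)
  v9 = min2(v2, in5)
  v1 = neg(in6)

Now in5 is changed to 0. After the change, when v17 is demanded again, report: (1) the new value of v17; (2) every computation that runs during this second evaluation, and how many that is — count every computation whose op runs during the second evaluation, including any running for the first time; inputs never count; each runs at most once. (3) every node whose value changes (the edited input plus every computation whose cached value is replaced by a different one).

First evaluation (everything demanded from the output):
  v2 = neg(-9) = 9
  v9 = min2(9, -9) = -9
  v10 = add(-7, 9) = 2
  v12 = max2(-9, 2) = 2
  v13 = neg(2) = -2
  v15 = min2(-2, 2) = -2
  v17 = sub(-9, -2) = -7

Propagation after the edit:
  v2: runs — in5 -9->0; result 0.
  v9: runs — v2 9->0; in5 -9->0; result 0.
  v10: runs — v2 9->0; result -7.
  v12: runs — v9 -9->0; v10 2->-7; result 0.
  v13: runs — v10 2->-7; result 7.
  v15: runs — v13 -2->7; v12 2->0; result 0.
  v17: runs — v9 -9->0; v15 -2->0; result 0.

New value of v17: 0.
Computations that run: v2, v9, v10, v12, v13, v15, v17 — 7 in total.
Values that change: in5, v2, v9, v10, v12, v13, v15, v17.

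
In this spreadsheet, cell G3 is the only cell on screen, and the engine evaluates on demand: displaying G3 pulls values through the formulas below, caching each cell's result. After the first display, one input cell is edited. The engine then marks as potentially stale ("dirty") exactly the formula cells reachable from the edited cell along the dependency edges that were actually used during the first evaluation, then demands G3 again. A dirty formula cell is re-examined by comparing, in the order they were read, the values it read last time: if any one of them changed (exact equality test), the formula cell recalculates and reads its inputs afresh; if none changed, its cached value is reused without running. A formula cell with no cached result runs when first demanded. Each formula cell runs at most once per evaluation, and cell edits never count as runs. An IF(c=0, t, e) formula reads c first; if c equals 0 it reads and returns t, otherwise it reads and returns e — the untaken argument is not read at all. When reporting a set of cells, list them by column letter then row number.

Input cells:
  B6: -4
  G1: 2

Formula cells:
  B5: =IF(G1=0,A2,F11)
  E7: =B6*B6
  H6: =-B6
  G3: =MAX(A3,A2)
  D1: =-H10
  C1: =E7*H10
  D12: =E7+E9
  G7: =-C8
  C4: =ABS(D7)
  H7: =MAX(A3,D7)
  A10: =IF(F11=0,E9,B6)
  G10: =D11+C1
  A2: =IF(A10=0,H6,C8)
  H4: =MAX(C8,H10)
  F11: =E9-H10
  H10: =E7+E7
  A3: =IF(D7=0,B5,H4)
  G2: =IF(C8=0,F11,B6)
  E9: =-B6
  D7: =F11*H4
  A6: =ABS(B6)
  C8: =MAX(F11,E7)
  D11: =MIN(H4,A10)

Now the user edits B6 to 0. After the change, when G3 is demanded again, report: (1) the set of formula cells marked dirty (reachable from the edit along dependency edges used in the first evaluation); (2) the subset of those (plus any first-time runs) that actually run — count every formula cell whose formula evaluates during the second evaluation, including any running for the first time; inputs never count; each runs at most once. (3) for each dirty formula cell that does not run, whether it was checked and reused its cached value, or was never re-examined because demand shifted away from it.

Initial pass — values computed on the first demand:
  E7 = -4 * -4 = 16
  E9 = -(-4) = 4
  H10 = 16 + 16 = 32
  F11 = 4 - 32 = -28
  A10 = IF(F11=0: F11=-28 -> else branch B6) = -4
  C8 = MAX(-28, 16) = 16
  A2 = IF(A10=0: A10=-4 -> else branch C8) = 16
  H4 = MAX(16, 32) = 32
  D7 = -28 * 32 = -896
  A3 = IF(D7=0: D7=-896 -> else branch H4) = 32
  G3 = MAX(32, 16) = 32

Second demand — change propagation:
  E7: re-runs because B6 -4->0; B6 -4->0; new result 0.
  E9: re-runs because B6 -4->0; new result 0.
  H6: newly demanded (no cache) — executes and yields 0.
  H10: re-runs because E7 16->0; E7 16->0; new result 0.
  F11: re-runs because E9 4->0; H10 32->0; new result 0.
  A10: re-runs because F11 -28->0; B6 -4->0; new result 0.
  C8: re-runs because F11 -28->0; E7 16->0; new result 0.
  A2: re-runs because A10 -4->0; C8 16->0; new result 0.
  B5: newly demanded (no cache) — executes and yields 0.
  H4: re-runs because C8 16->0; H10 32->0; new result 0.
  D7: re-runs because F11 -28->0; H4 32->0; new result 0.
  A3: re-runs because D7 -896->0; H4 32->0; new result 0.
  G3: re-runs because A3 32->0; A2 16->0; new result 0.

The important point: the flipped condition pulls in fresh nodes; B5, H6 run for the first time.

Dirty set: A2, A3, A10, C8, D7, E7, E9, F11, G3, H4, H10.
Run set: A2, A3, A10, B5, C8, D7, E7, E9, F11, G3, H4, H6, H10 (13 run).
All dirty formula cells ended up running.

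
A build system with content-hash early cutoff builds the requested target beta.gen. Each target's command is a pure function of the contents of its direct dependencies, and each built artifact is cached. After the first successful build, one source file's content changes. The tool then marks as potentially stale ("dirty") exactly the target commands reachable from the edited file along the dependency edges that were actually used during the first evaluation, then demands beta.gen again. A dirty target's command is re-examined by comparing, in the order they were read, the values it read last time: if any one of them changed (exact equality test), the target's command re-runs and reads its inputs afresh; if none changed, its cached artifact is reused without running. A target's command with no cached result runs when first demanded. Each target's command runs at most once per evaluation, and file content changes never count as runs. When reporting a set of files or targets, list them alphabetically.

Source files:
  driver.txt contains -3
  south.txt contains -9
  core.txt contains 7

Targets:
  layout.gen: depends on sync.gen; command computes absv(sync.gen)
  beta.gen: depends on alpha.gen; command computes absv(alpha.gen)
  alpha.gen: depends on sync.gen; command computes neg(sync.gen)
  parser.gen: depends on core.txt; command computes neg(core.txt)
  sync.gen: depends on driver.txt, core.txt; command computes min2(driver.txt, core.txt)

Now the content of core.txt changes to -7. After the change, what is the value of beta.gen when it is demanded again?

New value of beta.gen: 7.

First evaluation (everything demanded from the output):
  sync.gen = min2(-3, 7) = -3
  alpha.gen = neg(-3) = 3
  beta.gen = absv(3) = 3

Propagation after the edit:
  sync.gen: runs — core.txt 7->-7; result -7.
  alpha.gen: runs — sync.gen -3->-7; result 7.
  beta.gen: runs — alpha.gen 3->7; result 7.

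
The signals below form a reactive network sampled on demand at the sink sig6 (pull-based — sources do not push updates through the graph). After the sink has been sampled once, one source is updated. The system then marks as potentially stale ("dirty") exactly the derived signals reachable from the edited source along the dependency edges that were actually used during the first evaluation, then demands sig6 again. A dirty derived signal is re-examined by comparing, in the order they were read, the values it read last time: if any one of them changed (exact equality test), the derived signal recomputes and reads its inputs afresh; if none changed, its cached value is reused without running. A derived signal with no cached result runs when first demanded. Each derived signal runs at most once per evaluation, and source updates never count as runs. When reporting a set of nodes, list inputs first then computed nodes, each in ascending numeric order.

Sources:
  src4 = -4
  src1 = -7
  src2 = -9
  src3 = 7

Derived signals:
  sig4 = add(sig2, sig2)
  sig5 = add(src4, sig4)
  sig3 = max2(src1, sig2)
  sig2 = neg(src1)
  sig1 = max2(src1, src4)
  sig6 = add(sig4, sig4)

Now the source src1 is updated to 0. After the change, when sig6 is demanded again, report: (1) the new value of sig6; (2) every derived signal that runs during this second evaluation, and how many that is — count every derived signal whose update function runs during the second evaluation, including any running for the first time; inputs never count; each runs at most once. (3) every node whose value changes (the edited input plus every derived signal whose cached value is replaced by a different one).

Initial pass — values computed on the first demand:
  sig2 = neg(-7) = 7
  sig4 = add(7, 7) = 14
  sig6 = add(14, 14) = 28

Second demand — change propagation:
  sig2: re-runs because src1 -7->0; new result 0.
  sig4: re-runs because sig2 7->0; sig2 7->0; new result 0.
  sig6: re-runs because sig4 14->0; sig4 14->0; new result 0.

sig6 now evaluates to 0.
Run set: sig2, sig4, sig6 (3 run).
Changed values: src1, sig2, sig4, sig6.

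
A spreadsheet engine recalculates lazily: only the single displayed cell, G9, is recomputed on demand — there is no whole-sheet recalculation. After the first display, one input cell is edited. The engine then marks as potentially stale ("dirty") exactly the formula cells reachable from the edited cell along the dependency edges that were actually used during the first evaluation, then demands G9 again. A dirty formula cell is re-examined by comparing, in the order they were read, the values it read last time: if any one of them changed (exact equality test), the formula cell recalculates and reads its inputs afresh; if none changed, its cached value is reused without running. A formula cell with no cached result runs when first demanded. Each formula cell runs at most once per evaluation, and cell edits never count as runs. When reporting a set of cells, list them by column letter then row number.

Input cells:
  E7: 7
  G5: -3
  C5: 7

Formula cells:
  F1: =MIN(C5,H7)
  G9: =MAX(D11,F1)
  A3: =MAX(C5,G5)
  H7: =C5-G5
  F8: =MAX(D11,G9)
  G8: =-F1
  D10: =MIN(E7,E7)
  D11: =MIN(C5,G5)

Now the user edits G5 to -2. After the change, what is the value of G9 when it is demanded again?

New value of G9: 7.

First evaluation (everything demanded from the output):
  D11 = MIN(7, -3) = -3
  H7 = 7 - -3 = 10
  F1 = MIN(7, 10) = 7
  G9 = MAX(-3, 7) = 7

Propagation after the edit:
  D11: runs — G5 -3->-2; result -2.
  H7: runs — G5 -3->-2; result 9.
  F1: runs — H7 10->9; result 7 (same value as before).
  G9: runs — D11 -3->-2; result 7 (same value as before).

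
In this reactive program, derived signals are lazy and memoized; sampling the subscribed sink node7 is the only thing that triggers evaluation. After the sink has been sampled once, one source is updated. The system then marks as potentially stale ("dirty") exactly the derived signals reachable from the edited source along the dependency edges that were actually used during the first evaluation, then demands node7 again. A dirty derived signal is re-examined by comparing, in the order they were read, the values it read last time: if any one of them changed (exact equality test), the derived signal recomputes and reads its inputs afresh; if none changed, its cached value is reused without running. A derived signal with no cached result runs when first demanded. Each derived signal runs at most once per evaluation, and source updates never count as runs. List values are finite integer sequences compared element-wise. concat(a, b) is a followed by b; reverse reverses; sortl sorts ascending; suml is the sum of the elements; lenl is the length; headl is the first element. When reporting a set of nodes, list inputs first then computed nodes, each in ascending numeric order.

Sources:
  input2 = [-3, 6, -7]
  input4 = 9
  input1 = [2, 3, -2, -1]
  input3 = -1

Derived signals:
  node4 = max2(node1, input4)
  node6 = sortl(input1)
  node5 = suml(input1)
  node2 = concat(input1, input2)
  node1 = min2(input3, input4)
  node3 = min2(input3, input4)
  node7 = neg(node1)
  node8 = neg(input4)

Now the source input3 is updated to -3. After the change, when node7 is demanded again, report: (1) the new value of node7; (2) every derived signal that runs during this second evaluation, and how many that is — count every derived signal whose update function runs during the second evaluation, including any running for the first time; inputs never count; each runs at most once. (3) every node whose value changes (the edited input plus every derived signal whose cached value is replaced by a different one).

First demand of the output computes:
  node1 = min2(-1, 9) = -1
  node7 = neg(-1) = 1

After the edit, cleaning proceeds:
  node1: a read changed (input3 -1->-3) — executes, giving -3.
  node7: a read changed (node1 -1->-3) — executes, giving 3.

Demanding node7 again yields 3.
2 derived signals run: node1, node7.
The nodes whose values change: input3, node1, node7.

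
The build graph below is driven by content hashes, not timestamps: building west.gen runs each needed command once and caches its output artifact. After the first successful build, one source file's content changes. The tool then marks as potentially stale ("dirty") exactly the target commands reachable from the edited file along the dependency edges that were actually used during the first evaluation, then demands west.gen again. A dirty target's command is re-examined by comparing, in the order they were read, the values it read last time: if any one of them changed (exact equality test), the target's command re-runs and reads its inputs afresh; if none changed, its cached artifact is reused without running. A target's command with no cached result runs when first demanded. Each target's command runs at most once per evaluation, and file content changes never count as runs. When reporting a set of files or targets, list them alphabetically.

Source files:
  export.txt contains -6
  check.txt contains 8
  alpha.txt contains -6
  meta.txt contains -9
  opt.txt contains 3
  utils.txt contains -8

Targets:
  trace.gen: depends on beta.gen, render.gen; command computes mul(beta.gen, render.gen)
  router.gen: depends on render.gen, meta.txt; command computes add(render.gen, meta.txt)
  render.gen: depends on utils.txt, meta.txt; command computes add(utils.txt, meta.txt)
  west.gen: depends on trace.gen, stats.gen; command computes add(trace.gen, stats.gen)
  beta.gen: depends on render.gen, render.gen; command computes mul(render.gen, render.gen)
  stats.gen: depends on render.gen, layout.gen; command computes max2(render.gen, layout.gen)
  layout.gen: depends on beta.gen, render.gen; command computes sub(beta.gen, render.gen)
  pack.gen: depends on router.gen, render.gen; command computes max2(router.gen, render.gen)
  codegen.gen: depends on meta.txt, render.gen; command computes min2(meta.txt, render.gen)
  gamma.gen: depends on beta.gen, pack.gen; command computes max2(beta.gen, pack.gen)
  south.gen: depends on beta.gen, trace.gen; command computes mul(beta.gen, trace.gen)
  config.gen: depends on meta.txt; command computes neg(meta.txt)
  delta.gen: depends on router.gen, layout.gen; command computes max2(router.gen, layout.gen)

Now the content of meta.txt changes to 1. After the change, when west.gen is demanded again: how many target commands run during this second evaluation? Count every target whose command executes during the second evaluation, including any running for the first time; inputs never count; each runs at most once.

Run set: beta.gen, layout.gen, render.gen, stats.gen, trace.gen, west.gen (6 run).

Initial pass — values computed on the first demand:
  render.gen = add(-8, -9) = -17
  beta.gen = mul(-17, -17) = 289
  layout.gen = sub(289, -17) = 306
  stats.gen = max2(-17, 306) = 306
  trace.gen = mul(289, -17) = -4913
  west.gen = add(-4913, 306) = -4607

Second demand — change propagation:
  render.gen: re-runs because meta.txt -9->1; new result -7.
  beta.gen: re-runs because render.gen -17->-7; render.gen -17->-7; new result 49.
  layout.gen: re-runs because beta.gen 289->49; render.gen -17->-7; new result 56.
  stats.gen: re-runs because render.gen -17->-7; layout.gen 306->56; new result 56.
  trace.gen: re-runs because beta.gen 289->49; render.gen -17->-7; new result -343.
  west.gen: re-runs because trace.gen -4913->-343; stats.gen 306->56; new result -287.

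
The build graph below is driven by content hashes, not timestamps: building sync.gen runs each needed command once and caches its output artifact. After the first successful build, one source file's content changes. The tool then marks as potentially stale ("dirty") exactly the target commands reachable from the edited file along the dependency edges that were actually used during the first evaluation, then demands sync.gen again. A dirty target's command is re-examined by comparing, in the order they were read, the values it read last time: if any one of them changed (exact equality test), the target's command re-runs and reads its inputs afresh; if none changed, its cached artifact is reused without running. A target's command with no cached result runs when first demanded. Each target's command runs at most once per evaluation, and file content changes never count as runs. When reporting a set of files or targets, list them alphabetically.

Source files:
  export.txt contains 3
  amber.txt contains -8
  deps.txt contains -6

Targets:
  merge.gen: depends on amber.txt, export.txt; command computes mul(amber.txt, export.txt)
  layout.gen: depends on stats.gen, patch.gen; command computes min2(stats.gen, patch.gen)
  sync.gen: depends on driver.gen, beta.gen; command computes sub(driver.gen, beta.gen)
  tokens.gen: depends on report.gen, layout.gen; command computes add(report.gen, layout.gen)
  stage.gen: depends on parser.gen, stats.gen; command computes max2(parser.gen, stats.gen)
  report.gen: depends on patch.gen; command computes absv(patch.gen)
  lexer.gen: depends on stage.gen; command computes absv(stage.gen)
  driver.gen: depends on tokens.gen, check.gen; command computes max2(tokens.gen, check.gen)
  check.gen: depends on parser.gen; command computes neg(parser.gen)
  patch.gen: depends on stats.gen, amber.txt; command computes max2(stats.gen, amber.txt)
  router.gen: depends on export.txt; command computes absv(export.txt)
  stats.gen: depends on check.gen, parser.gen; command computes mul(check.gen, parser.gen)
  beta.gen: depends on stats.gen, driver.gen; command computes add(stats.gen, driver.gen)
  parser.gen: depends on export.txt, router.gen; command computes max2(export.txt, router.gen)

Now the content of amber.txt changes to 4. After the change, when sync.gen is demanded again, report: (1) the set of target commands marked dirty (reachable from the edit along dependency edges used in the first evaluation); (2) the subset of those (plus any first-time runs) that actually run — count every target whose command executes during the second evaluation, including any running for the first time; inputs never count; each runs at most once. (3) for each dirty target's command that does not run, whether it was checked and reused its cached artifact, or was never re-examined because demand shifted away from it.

Initial pass — values computed on the first demand:
  router.gen = absv(3) = 3
  parser.gen = max2(3, 3) = 3
  check.gen = neg(3) = -3
  stats.gen = mul(-3, 3) = -9
  patch.gen = max2(-9, -8) = -8
  layout.gen = min2(-9, -8) = -9
  report.gen = absv(-8) = 8
  tokens.gen = add(8, -9) = -1
  driver.gen = max2(-1, -3) = -1
  beta.gen = add(-9, -1) = -10
  sync.gen = sub(-1, -10) = 9

Second demand — change propagation:
  patch.gen: re-runs because amber.txt -8->4; new result 4.
  layout.gen: re-runs because patch.gen -8->4; new result -9 (unchanged).
  report.gen: re-runs because patch.gen -8->4; new result 4.
  tokens.gen: re-runs because report.gen 8->4; new result -5.
  driver.gen: re-runs because tokens.gen -1->-5; new result -3.
  beta.gen: re-runs because driver.gen -1->-3; new result -12.
  sync.gen: re-runs because driver.gen -1->-3; beta.gen -10->-12; new result 9 (unchanged).

Dirty set: beta.gen, driver.gen, layout.gen, patch.gen, report.gen, sync.gen, tokens.gen.
Run set: beta.gen, driver.gen, layout.gen, patch.gen, report.gen, sync.gen, tokens.gen (7 run).
All dirty target commands ended up running.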